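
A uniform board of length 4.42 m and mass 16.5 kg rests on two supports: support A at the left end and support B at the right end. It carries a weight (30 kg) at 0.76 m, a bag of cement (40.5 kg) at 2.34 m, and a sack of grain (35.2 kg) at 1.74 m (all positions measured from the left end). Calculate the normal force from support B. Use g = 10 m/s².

Sum moments about support A (its reaction then has zero moment arm).
Beam weight: 16.5 × 10 = 165 N down at 2.21 m → arm 2.21 m, τ = 165 × 2.21 = 364.6 N·m clockwise.
Weight: 30 × 10 = 300 N down at 0.76 m → arm 0.76 m, τ = 300 × 0.76 = 228 N·m clockwise.
Bag of cement: 40.5 × 10 = 405 N down at 2.34 m → arm 2.34 m, τ = 405 × 2.34 = 947.7 N·m clockwise.
Sack of grain: 35.2 × 10 = 352 N down at 1.74 m → arm 1.74 m, τ = 352 × 1.74 = 612.5 N·m clockwise.
Net load moment about support A = 2153 N·m clockwise.
Reaction R at support B is upward at 4.42 m, arm 4.42 m → moment R × 4.42 counterclockwise.
Balancing moments: R × 4.42 = 2153, giving R = 487 N.

R_B ≈ 487 N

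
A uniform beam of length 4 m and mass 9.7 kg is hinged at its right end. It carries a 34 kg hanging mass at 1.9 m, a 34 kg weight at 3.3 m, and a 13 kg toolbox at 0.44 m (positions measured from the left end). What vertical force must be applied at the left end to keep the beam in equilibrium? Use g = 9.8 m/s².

Taking torques about the right end:
Beam weight: 9.7 × 9.8 = 95.06 N down at 2 m → arm 2 m, τ = 95.06 × 2 = 190.1 N·m counterclockwise.
Hanging mass: 34 × 9.8 = 333.2 N down at 1.9 m → arm 2.1 m, τ = 333.2 × 2.1 = 699.7 N·m counterclockwise.
Weight: 34 × 9.8 = 333.2 N down at 3.3 m → arm 0.7 m, τ = 333.2 × 0.7 = 233.2 N·m counterclockwise.
Toolbox: 13 × 9.8 = 127.4 N down at 0.44 m → arm 3.56 m, τ = 127.4 × 3.56 = 453.5 N·m counterclockwise.
Net moment of the loads = 1576 N·m counterclockwise.
The upward force F acts at the left end, arm 4 m, giving F × 4 clockwise.
Setting net torque to zero: F × 4 = 1576 → F = 1576 / 4 = 394 N.

F ≈ 394 N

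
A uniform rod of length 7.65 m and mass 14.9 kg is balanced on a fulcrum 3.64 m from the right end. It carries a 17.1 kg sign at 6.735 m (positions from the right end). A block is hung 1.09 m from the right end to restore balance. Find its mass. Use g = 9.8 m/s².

m ≈ 21.8 kg

Sum moments about the fulcrum (at 3.64 m from the right end) (the support reaction has zero arm there).
Beam weight: 14.9 × 9.8 = 146 N down at 3.825 m → arm 0.185 m, τ = 146 × 0.185 = 27.01 N·m counterclockwise.
Sign: 17.1 × 9.8 = 167.6 N down at 6.735 m → arm 3.095 m, τ = 167.6 × 3.095 = 518.7 N·m counterclockwise.
Net moment of known loads = 545.7 N·m counterclockwise.
An unknown mass m at 1.09 m has arm 2.55 m; its moment is m·g·2.55 clockwise.
Balancing moments: m × 9.8 × 2.55 = 545.7, giving m = 545.7 / (9.8 × 2.55) = 21.8 kg.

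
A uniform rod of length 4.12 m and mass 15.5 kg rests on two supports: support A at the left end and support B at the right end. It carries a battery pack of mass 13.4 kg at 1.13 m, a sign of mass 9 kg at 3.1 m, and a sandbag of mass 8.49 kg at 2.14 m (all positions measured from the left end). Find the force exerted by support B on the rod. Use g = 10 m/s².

About support A:
Beam weight: 15.5 × 10 = 155 N down at 2.06 m → arm 2.06 m, τ = 155 × 2.06 = 319.3 N·m clockwise.
Battery pack: 13.4 × 10 = 134 N down at 1.13 m → arm 1.13 m, τ = 134 × 1.13 = 151.4 N·m clockwise.
Sign: 9 × 10 = 90 N down at 3.1 m → arm 3.1 m, τ = 90 × 3.1 = 279 N·m clockwise.
Sandbag: 8.49 × 10 = 84.9 N down at 2.14 m → arm 2.14 m, τ = 84.9 × 2.14 = 181.7 N·m clockwise.
Net load moment about support A = 931.4 N·m clockwise.
Reaction R at support B is upward at 4.12 m, arm 4.12 m → moment R × 4.12 counterclockwise.
Setting net torque to zero: R × 4.12 = 931.4 → R = 226 N.

R_B ≈ 226 N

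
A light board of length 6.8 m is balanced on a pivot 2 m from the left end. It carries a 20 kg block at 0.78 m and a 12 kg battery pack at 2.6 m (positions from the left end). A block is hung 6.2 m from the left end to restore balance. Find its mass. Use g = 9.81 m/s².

m ≈ 4.1 kg

Sum moments about the pivot (at 2 m from the left end) (the support reaction has zero arm there).
Block: 20 × 9.81 = 196.2 N down at 0.78 m → arm 1.22 m, τ = 196.2 × 1.22 = 239.4 N·m counterclockwise.
Battery pack: 12 × 9.81 = 117.7 N down at 2.6 m → arm 0.6 m, τ = 117.7 × 0.6 = 70.62 N·m clockwise.
Net moment of known loads = 168.8 N·m counterclockwise.
An unknown mass m at 6.2 m has arm 4.2 m; its moment is m·g·4.2 clockwise.
For rotational equilibrium, m × 9.81 × 4.2 = 168.8, so m = 168.8 / (9.81 × 4.2) = 4.1 kg.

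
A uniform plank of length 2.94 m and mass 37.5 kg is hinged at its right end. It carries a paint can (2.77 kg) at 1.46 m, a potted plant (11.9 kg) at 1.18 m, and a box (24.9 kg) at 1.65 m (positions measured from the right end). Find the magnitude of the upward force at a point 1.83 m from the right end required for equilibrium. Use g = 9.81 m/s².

About the right end:
Beam weight: 37.5 × 9.81 = 367.9 N down at 1.47 m → arm 1.47 m, τ = 367.9 × 1.47 = 540.8 N·m counterclockwise.
Paint can: 2.77 × 9.81 = 27.17 N down at 1.46 m → arm 1.46 m, τ = 27.17 × 1.46 = 39.67 N·m counterclockwise.
Potted plant: 11.9 × 9.81 = 116.7 N down at 1.18 m → arm 1.18 m, τ = 116.7 × 1.18 = 137.7 N·m counterclockwise.
Box: 24.9 × 9.81 = 244.3 N down at 1.65 m → arm 1.65 m, τ = 244.3 × 1.65 = 403.1 N·m counterclockwise.
Net moment of the loads = 1121 N·m counterclockwise.
The upward force F acts at a point 1.83 m from the right end, arm 1.83 m, giving F × 1.83 clockwise.
Setting net torque to zero: F × 1.83 = 1121 → F = 1121 / 1.83 = 613 N.

F ≈ 613 N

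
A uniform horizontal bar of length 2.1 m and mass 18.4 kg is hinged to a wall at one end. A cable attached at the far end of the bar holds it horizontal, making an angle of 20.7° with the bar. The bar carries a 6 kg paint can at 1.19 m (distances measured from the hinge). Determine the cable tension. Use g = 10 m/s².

Choose the hinge as the axis so the unknown hinge reaction has zero arm there.
Beam weight: 18.4 × 10 = 184 N down at 1.05 m → arm 1.05 m, τ = 184 × 1.05 = 193.2 N·m clockwise.
Paint can: 6 × 10 = 60 N down at 1.19 m → arm 1.19 m, τ = 60 × 1.19 = 71.4 N·m clockwise.
Total clockwise load moment = 264.6 N·m.
The cable tension T acts at 2.1 m; only its component perpendicular to the bar, T sinθ, produces torque. sin 20.7° = 0.3535.
For rotational equilibrium, T × 2.1 × 0.3535 = 264.6, so T = 264.6 / 0.7423 = 356 N.

T ≈ 356 N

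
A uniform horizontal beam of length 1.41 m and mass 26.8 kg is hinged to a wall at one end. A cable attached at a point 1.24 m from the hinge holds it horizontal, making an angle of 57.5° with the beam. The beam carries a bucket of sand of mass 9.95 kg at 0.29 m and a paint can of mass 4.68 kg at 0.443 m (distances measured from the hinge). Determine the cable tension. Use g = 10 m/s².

Take moments about the hinge.
Beam weight: 26.8 × 10 = 268 N down at 0.705 m → arm 0.705 m, τ = 268 × 0.705 = 188.9 N·m clockwise.
Bucket of sand: 9.95 × 10 = 99.5 N down at 0.29 m → arm 0.29 m, τ = 99.5 × 0.29 = 28.85 N·m clockwise.
Paint can: 4.68 × 10 = 46.8 N down at 0.443 m → arm 0.443 m, τ = 46.8 × 0.443 = 20.73 N·m clockwise.
Total clockwise load moment = 238.5 N·m.
The cable tension T acts at 1.24 m; only its component perpendicular to the beam, T sinθ, produces torque. sin 57.5° = 0.8434.
For rotational equilibrium, T × 1.24 × 0.8434 = 238.5, so T = 238.5 / 1.046 = 228 N.

T ≈ 228 N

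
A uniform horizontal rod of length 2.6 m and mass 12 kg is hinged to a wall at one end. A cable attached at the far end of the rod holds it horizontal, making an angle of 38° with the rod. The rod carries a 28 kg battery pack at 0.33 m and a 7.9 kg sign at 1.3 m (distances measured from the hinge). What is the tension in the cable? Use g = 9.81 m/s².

T ≈ 215 N

Sum moments about the hinge (the unknown hinge reaction has zero arm there).
Beam weight: 12 × 9.81 = 117.7 N down at 1.3 m → arm 1.3 m, τ = 117.7 × 1.3 = 153 N·m clockwise.
Battery pack: 28 × 9.81 = 274.7 N down at 0.33 m → arm 0.33 m, τ = 274.7 × 0.33 = 90.65 N·m clockwise.
Sign: 7.9 × 9.81 = 77.5 N down at 1.3 m → arm 1.3 m, τ = 77.5 × 1.3 = 100.8 N·m clockwise.
Total clockwise load moment = 344.4 N·m.
The cable tension T acts at 2.6 m; only its component perpendicular to the rod, T sinθ, produces torque. sin 38° = 0.6157.
For rotational equilibrium, T × 2.6 × 0.6157 = 344.4, so T = 344.4 / 1.601 = 215 N.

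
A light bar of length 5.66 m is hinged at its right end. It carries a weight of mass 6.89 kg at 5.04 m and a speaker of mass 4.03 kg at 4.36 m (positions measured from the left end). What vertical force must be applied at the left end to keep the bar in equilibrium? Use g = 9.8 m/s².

F ≈ 16.5 N

About the right end:
Weight: 6.89 × 9.8 = 67.52 N down at 5.04 m → arm 0.62 m, τ = 67.52 × 0.62 = 41.86 N·m counterclockwise.
Speaker: 4.03 × 9.8 = 39.49 N down at 4.36 m → arm 1.3 m, τ = 39.49 × 1.3 = 51.34 N·m counterclockwise.
Net moment of the loads = 93.2 N·m counterclockwise.
The upward force F acts at the left end, arm 5.66 m, giving F × 5.66 clockwise.
For rotational equilibrium, F × 5.66 = 93.2, so F = 93.2 / 5.66 = 16.5 N.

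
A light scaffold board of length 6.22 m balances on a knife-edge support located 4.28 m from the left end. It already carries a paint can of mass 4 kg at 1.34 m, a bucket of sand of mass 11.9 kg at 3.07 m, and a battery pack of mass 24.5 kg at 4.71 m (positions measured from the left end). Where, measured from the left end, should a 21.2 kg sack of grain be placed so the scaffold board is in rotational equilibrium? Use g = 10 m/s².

Sum moments about the knife-edge support (at 4.28 m from the left end) (the support reaction has zero arm there).
Paint can: 4 × 10 = 40 N down at 1.34 m → arm 2.94 m, τ = 40 × 2.94 = 117.6 N·m counterclockwise.
Bucket of sand: 11.9 × 10 = 119 N down at 3.07 m → arm 1.21 m, τ = 119 × 1.21 = 144 N·m counterclockwise.
Battery pack: 24.5 × 10 = 245 N down at 4.71 m → arm 0.43 m, τ = 245 × 0.43 = 105.3 N·m clockwise.
Net moment of existing loads = 156.3 N·m counterclockwise.
The sack of grain weighs 21.2 × 10 = 212 N and must supply an equal clockwise moment, so its lever arm about the knife-edge support is 156.3 / 212 = 0.737 m.
That puts it at 4.28 + 0.737 = 5.02 m from the left end.

x ≈ 5.02 m from the left end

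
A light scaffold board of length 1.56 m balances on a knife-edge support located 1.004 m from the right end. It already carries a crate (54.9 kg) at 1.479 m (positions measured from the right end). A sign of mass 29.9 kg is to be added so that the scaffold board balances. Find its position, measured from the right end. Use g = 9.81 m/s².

Choose the knife-edge support (at 1.004 m from the right end) as the axis so the support reaction has zero arm there.
Crate: 54.9 × 9.81 = 538.6 N down at 1.479 m → arm 0.4748 m, τ = 538.6 × 0.4748 = 255.7 N·m counterclockwise.
Net moment of existing loads = 255.7 N·m counterclockwise.
The sign weighs 29.9 × 9.81 = 293.3 N and must supply an equal clockwise moment, so its lever arm about the knife-edge support is 255.7 / 293.3 = 0.872 m.
That puts it at 1.004 − 0.872 = 0.132 m from the right end.

x ≈ 0.132 m from the right end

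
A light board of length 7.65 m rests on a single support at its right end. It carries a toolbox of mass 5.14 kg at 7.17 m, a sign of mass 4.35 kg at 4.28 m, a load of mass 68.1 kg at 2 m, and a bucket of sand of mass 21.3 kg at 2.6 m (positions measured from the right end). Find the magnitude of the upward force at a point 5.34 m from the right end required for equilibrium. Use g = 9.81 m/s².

About the right end:
Toolbox: 5.14 × 9.81 = 50.42 N down at 7.17 m → arm 7.17 m, τ = 50.42 × 7.17 = 361.5 N·m counterclockwise.
Sign: 4.35 × 9.81 = 42.67 N down at 4.28 m → arm 4.28 m, τ = 42.67 × 4.28 = 182.6 N·m counterclockwise.
Load: 68.1 × 9.81 = 668.1 N down at 2 m → arm 2 m, τ = 668.1 × 2 = 1336 N·m counterclockwise.
Bucket of sand: 21.3 × 9.81 = 209 N down at 2.6 m → arm 2.6 m, τ = 209 × 2.6 = 543.4 N·m counterclockwise.
Net moment of the loads = 2424 N·m counterclockwise.
The upward force F acts at a point 5.34 m from the right end, arm 5.34 m, giving F × 5.34 clockwise.
Στ = 0 ⇒ F × 5.34 = 2424 ⇒ F = 2424 / 5.34 = 454 N.

F ≈ 454 N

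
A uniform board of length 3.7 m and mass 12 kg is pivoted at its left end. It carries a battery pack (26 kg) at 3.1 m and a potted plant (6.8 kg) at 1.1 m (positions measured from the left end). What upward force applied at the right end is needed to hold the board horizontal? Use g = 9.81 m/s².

F ≈ 292 N

Take moments about the left end.
Beam weight: 12 × 9.81 = 117.7 N down at 1.85 m → arm 1.85 m, τ = 117.7 × 1.85 = 217.7 N·m clockwise.
Battery pack: 26 × 9.81 = 255.1 N down at 3.1 m → arm 3.1 m, τ = 255.1 × 3.1 = 790.8 N·m clockwise.
Potted plant: 6.8 × 9.81 = 66.71 N down at 1.1 m → arm 1.1 m, τ = 66.71 × 1.1 = 73.38 N·m clockwise.
Net moment of the loads = 1082 N·m clockwise.
The upward force F acts at the right end, arm 3.7 m, giving F × 3.7 counterclockwise.
For rotational equilibrium, F × 3.7 = 1082, so F = 1082 / 3.7 = 292 N.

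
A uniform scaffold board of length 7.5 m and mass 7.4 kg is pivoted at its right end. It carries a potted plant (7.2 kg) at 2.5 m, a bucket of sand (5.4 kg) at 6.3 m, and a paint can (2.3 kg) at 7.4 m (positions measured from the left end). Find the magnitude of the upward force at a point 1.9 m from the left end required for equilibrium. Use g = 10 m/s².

F ≈ 126 N

Take moments about the right end.
Beam weight: 7.4 × 10 = 74 N down at 3.75 m → arm 3.75 m, τ = 74 × 3.75 = 277.5 N·m counterclockwise.
Potted plant: 7.2 × 10 = 72 N down at 2.5 m → arm 5 m, τ = 72 × 5 = 360 N·m counterclockwise.
Bucket of sand: 5.4 × 10 = 54 N down at 6.3 m → arm 1.2 m, τ = 54 × 1.2 = 64.8 N·m counterclockwise.
Paint can: 2.3 × 10 = 23 N down at 7.4 m → arm 0.1 m, τ = 23 × 0.1 = 2.3 N·m counterclockwise.
Net moment of the loads = 704.6 N·m counterclockwise.
The upward force F acts at a point 1.9 m from the left end, arm 5.6 m, giving F × 5.6 clockwise.
Setting net torque to zero: F × 5.6 = 704.6 → F = 704.6 / 5.6 = 126 N.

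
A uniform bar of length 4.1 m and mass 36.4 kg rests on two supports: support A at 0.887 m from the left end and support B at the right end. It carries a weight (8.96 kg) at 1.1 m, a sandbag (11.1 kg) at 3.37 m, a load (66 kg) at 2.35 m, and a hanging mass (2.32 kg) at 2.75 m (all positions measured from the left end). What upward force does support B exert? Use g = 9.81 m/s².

About support A:
Beam weight: 36.4 × 9.81 = 357.1 N down at 2.05 m → arm 1.163 m, τ = 357.1 × 1.163 = 415.3 N·m clockwise.
Weight: 8.96 × 9.81 = 87.9 N down at 1.1 m → arm 0.213 m, τ = 87.9 × 0.213 = 18.72 N·m clockwise.
Sandbag: 11.1 × 9.81 = 108.9 N down at 3.37 m → arm 2.483 m, τ = 108.9 × 2.483 = 270.4 N·m clockwise.
Load: 66 × 9.81 = 647.5 N down at 2.35 m → arm 1.463 m, τ = 647.5 × 1.463 = 947.3 N·m clockwise.
Hanging mass: 2.32 × 9.81 = 22.76 N down at 2.75 m → arm 1.863 m, τ = 22.76 × 1.863 = 42.4 N·m clockwise.
Net load moment about support A = 1694 N·m clockwise.
Reaction R at support B is upward at 4.1 m, arm 3.213 m → moment R × 3.213 counterclockwise.
Balancing moments: R × 3.213 = 1694, giving R = 527 N.

R_B ≈ 527 N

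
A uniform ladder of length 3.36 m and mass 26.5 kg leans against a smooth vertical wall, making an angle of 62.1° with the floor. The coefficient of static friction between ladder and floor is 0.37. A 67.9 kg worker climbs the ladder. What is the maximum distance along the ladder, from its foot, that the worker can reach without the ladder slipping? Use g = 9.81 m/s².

Taking torques about the foot of the ladder:
Ladder weight 26.5×9.81 = 260 N acts at 1.68 m along the ladder; its horizontal arm is 1.68·cos62.1° = 0.7861 m → τ = 204.4 N·m clockwise.
Worker weight 67.9×9.81 = 666.1 N at distance d → arm d·cos62.1° → τ = 666.1·d·0.4679 clockwise.
Wall normal N at the top has arm L sinθ = 2.969 m counterclockwise, so Στ = 0 gives N·2.969 = 204.4 + 311.7·d.
ΣFy = 0 ⇒ N_floor = 926.1 N, so the maximum friction is μ_s·N_floor = 0.37×926.1 = 342.7 N. ΣFx = 0 ⇒ N_wall = f, so at the slipping point N = 342.7 N.
Substituting: 342.7×2.969 = 204.4 + 311.7·d ⇒ d = (1017 − 204.4) / 311.7 = 2.61 m.

d ≈ 2.61 m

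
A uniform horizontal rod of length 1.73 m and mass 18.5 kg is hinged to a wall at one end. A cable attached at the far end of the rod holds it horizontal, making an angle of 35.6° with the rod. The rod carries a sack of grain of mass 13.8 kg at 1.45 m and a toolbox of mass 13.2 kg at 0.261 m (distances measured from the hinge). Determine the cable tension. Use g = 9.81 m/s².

Taking torques about the hinge:
Beam weight: 18.5 × 9.81 = 181.5 N down at 0.865 m → arm 0.865 m, τ = 181.5 × 0.865 = 157 N·m clockwise.
Sack of grain: 13.8 × 9.81 = 135.4 N down at 1.45 m → arm 1.45 m, τ = 135.4 × 1.45 = 196.3 N·m clockwise.
Toolbox: 13.2 × 9.81 = 129.5 N down at 0.261 m → arm 0.261 m, τ = 129.5 × 0.261 = 33.8 N·m clockwise.
Total clockwise load moment = 387.1 N·m.
The cable tension T acts at 1.73 m; only its component perpendicular to the rod, T sinθ, produces torque. sin 35.6° = 0.5821.
For rotational equilibrium, T × 1.73 × 0.5821 = 387.1, so T = 387.1 / 1.007 = 384 N.

T ≈ 384 N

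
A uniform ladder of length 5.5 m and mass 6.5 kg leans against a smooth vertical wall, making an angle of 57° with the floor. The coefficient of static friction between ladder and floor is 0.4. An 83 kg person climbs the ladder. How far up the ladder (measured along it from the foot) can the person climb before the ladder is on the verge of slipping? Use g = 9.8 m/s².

d ≈ 3.44 m

Choose the foot of the ladder as the axis so the floor normal and friction both act there and drop out.
Ladder weight 6.5×9.8 = 63.7 N acts at 2.75 m along the ladder; its horizontal arm is 2.75·cos57° = 1.498 m → τ = 95.42 N·m clockwise.
Person weight 83×9.8 = 813.4 N at distance d → arm d·cos57° → τ = 813.4·d·0.5446 clockwise.
Wall normal N at the top has arm L sinθ = 4.613 m counterclockwise, so Στ = 0 gives N·4.613 = 95.42 + 443·d.
ΣFy = 0 ⇒ N_floor = 877.1 N, so the maximum friction is μ_s·N_floor = 0.4×877.1 = 350.8 N. ΣFx = 0 ⇒ N_wall = f, so at the slipping point N = 350.8 N.
Substituting: 350.8×4.613 = 95.42 + 443·d ⇒ d = (1618 − 95.42) / 443 = 3.44 m.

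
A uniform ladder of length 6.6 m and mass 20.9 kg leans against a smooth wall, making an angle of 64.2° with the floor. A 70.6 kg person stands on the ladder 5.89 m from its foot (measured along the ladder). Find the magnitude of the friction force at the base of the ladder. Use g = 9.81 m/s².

Take moments about the foot of the ladder.
Ladder weight 20.9×9.81 = 205 N acts at 3.3 m along the ladder; its horizontal arm is 3.3·cos64.2° = 1.436 m → τ = 294.4 N·m clockwise.
Person: 70.6×9.81 = 692.6 N at 5.89 m → arm 2.564 m → τ = 1776 N·m clockwise.
Wall normal N acts horizontally at the top; its moment arm is the height L sinθ = 6.6·sin64.2° = 5.942 m, counterclockwise.
For rotational equilibrium, N × 5.942 = 2070, so N = 348 N.
ΣFx = 0: friction at the foot balances the wall's push, so f = N_wall = 348 N.

f ≈ 348 N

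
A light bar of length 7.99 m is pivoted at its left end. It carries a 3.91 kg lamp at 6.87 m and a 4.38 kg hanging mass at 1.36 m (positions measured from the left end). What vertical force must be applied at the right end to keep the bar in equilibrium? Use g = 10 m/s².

Sum moments about the left end (the unknown pivot reaction has zero arm there).
Lamp: 3.91 × 10 = 39.1 N down at 6.87 m → arm 6.87 m, τ = 39.1 × 6.87 = 268.6 N·m clockwise.
Hanging mass: 4.38 × 10 = 43.8 N down at 1.36 m → arm 1.36 m, τ = 43.8 × 1.36 = 59.57 N·m clockwise.
Net moment of the loads = 328.2 N·m clockwise.
The upward force F acts at the right end, arm 7.99 m, giving F × 7.99 counterclockwise.
Setting net torque to zero: F × 7.99 = 328.2 → F = 328.2 / 7.99 = 41.1 N.

F ≈ 41.1 N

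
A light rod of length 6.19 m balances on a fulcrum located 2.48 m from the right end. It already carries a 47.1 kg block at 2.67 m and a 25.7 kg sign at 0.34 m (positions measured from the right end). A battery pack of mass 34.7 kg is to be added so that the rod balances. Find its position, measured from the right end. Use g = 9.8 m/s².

x ≈ 3.81 m from the right end

Sum moments about the fulcrum (at 2.48 m from the right end) (the support reaction has zero arm there).
Block: 47.1 × 9.8 = 461.6 N down at 2.67 m → arm 0.19 m, τ = 461.6 × 0.19 = 87.7 N·m counterclockwise.
Sign: 25.7 × 9.8 = 251.9 N down at 0.34 m → arm 2.14 m, τ = 251.9 × 2.14 = 539.1 N·m clockwise.
Net moment of existing loads = 451.4 N·m clockwise.
The battery pack weighs 34.7 × 9.8 = 340.1 N and must supply an equal counterclockwise moment, so its lever arm about the fulcrum is 451.4 / 340.1 = 1.33 m.
That puts it at 2.48 + 1.33 = 3.81 m from the right end.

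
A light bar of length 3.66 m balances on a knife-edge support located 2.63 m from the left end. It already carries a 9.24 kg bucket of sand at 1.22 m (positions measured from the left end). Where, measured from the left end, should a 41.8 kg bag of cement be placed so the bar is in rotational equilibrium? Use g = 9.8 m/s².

Taking torques about the knife-edge support (at 2.63 m from the left end):
Bucket of sand: 9.24 × 9.8 = 90.55 N down at 1.22 m → arm 1.41 m, τ = 90.55 × 1.41 = 127.7 N·m counterclockwise.
Net moment of existing loads = 127.7 N·m counterclockwise.
The bag of cement weighs 41.8 × 9.8 = 409.6 N and must supply an equal clockwise moment, so its lever arm about the knife-edge support is 127.7 / 409.6 = 0.312 m.
That puts it at 2.63 + 0.312 = 2.94 m from the left end.

x ≈ 2.94 m from the left end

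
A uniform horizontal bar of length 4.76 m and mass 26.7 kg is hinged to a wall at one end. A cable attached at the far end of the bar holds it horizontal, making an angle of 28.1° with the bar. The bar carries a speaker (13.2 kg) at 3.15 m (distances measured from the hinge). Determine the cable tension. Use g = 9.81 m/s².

T ≈ 460 N

Take moments about the hinge.
Beam weight: 26.7 × 9.81 = 261.9 N down at 2.38 m → arm 2.38 m, τ = 261.9 × 2.38 = 623.3 N·m clockwise.
Speaker: 13.2 × 9.81 = 129.5 N down at 3.15 m → arm 3.15 m, τ = 129.5 × 3.15 = 407.9 N·m clockwise.
Total clockwise load moment = 1031 N·m.
The cable tension T acts at 4.76 m; only its component perpendicular to the bar, T sinθ, produces torque. sin 28.1° = 0.471.
For rotational equilibrium, T × 4.76 × 0.471 = 1031, so T = 1031 / 2.242 = 460 N.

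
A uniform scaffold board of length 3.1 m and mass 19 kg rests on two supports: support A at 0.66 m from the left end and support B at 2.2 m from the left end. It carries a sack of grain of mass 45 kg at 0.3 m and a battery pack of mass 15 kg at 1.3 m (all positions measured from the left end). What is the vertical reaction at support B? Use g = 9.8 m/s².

R_B ≈ 65.6 N

About support A:
Beam weight: 19 × 9.8 = 186.2 N down at 1.55 m → arm 0.89 m, τ = 186.2 × 0.89 = 165.7 N·m clockwise.
Sack of grain: 45 × 9.8 = 441 N down at 0.3 m → arm 0.36 m, τ = 441 × 0.36 = 158.8 N·m counterclockwise.
Battery pack: 15 × 9.8 = 147 N down at 1.3 m → arm 0.64 m, τ = 147 × 0.64 = 94.08 N·m clockwise.
Net load moment about support A = 101 N·m clockwise.
Reaction R at support B is upward at 2.2 m, arm 1.54 m → moment R × 1.54 counterclockwise.
Setting net torque to zero: R × 1.54 = 101 → R = 65.6 N.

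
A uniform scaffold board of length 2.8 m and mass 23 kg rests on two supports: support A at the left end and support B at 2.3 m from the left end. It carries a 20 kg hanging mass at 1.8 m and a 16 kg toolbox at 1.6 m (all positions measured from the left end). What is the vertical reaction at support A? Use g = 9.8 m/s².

Choose support B as the axis so its reaction then has zero moment arm.
Beam weight: 23 × 9.8 = 225.4 N down at 1.4 m → arm 0.9 m, τ = 225.4 × 0.9 = 202.9 N·m counterclockwise.
Hanging mass: 20 × 9.8 = 196 N down at 1.8 m → arm 0.5 m, τ = 196 × 0.5 = 98 N·m counterclockwise.
Toolbox: 16 × 9.8 = 156.8 N down at 1.6 m → arm 0.7 m, τ = 156.8 × 0.7 = 109.8 N·m counterclockwise.
Net load moment about support B = 410.7 N·m counterclockwise.
Reaction R at support A is upward at 0 m, arm 2.3 m → moment R × 2.3 clockwise.
Balancing moments: R × 2.3 = 410.7, giving R = 179 N.

R_A ≈ 179 N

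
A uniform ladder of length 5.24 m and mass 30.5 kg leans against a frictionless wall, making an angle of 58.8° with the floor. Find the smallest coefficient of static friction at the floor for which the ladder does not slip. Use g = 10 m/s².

μ_min ≈ 0.303

Take moments about the foot of the ladder.
Ladder weight 30.5×10 = 305 N acts at 2.62 m along the ladder; its horizontal arm is 2.62·cos58.8° = 1.357 m → τ = 413.9 N·m clockwise.
Wall normal N acts horizontally at the top; its moment arm is the height L sinθ = 5.24·sin58.8° = 4.482 m, counterclockwise.
Balancing moments: N × 4.482 = 413.9, giving N = 92.35 N.
ΣFx = 0 ⇒ f = N_wall = 92.35 N. ΣFy = 0 ⇒ N_floor = 305 N.
μ_min = f / N_floor = 92.35 / 305 = 0.303.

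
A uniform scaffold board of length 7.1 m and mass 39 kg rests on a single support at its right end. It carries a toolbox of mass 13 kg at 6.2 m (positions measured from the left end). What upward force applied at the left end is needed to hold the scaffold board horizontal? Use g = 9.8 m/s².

Choose the right end as the axis so the unknown pivot reaction has zero arm there.
Beam weight: 39 × 9.8 = 382.2 N down at 3.55 m → arm 3.55 m, τ = 382.2 × 3.55 = 1357 N·m counterclockwise.
Toolbox: 13 × 9.8 = 127.4 N down at 6.2 m → arm 0.9 m, τ = 127.4 × 0.9 = 114.7 N·m counterclockwise.
Net moment of the loads = 1472 N·m counterclockwise.
The upward force F acts at the left end, arm 7.1 m, giving F × 7.1 clockwise.
For rotational equilibrium, F × 7.1 = 1472, so F = 1472 / 7.1 = 207 N.

F ≈ 207 N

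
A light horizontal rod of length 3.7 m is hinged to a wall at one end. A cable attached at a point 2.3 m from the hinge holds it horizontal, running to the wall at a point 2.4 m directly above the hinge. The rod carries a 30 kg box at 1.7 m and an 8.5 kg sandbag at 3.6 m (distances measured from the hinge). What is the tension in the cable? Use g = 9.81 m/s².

T ≈ 482 N

Choose the hinge as the axis so the unknown hinge reaction has zero arm there.
Box: 30 × 9.81 = 294.3 N down at 1.7 m → arm 1.7 m, τ = 294.3 × 1.7 = 500.3 N·m clockwise.
Sandbag: 8.5 × 9.81 = 83.39 N down at 3.6 m → arm 3.6 m, τ = 83.39 × 3.6 = 300.2 N·m clockwise.
Total clockwise load moment = 800.5 N·m.
The cable tension T acts at 2.3 m; only its component perpendicular to the rod, T sinθ, produces torque. sinθ = h/√(h²+d²) = 2.4/√(2.4²+2.3²) = 0.722.
Balancing moments: T × 2.3 × 0.722 = 800.5, giving T = 800.5 / 1.661 = 482 N.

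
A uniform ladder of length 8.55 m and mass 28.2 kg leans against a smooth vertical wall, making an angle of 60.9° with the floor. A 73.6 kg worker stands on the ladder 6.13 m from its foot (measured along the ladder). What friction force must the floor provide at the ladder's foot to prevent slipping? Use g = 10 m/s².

f ≈ 372 N

Taking torques about the foot of the ladder:
Ladder weight 28.2×10 = 282 N acts at 4.275 m along the ladder; its horizontal arm is 4.275·cos60.9° = 2.079 m → τ = 586.3 N·m clockwise.
Worker: 73.6×10 = 736 N at 6.13 m → arm 2.981 m → τ = 2194 N·m clockwise.
Wall normal N acts horizontally at the top; its moment arm is the height L sinθ = 8.55·sin60.9° = 7.471 m, counterclockwise.
Στ = 0 ⇒ N × 7.471 = 2780 ⇒ N = 372 N.
ΣFx = 0: friction at the foot balances the wall's push, so f = N_wall = 372 N.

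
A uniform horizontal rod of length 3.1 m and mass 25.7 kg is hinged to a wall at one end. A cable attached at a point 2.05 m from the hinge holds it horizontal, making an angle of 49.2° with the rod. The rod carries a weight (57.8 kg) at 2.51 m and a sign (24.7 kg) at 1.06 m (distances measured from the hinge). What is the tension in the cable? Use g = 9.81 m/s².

Choose the hinge as the axis so the unknown hinge reaction has zero arm there.
Beam weight: 25.7 × 9.81 = 252.1 N down at 1.55 m → arm 1.55 m, τ = 252.1 × 1.55 = 390.8 N·m clockwise.
Weight: 57.8 × 9.81 = 567 N down at 2.51 m → arm 2.51 m, τ = 567 × 2.51 = 1423 N·m clockwise.
Sign: 24.7 × 9.81 = 242.3 N down at 1.06 m → arm 1.06 m, τ = 242.3 × 1.06 = 256.8 N·m clockwise.
Total clockwise load moment = 2071 N·m.
The cable tension T acts at 2.05 m; only its component perpendicular to the rod, T sinθ, produces torque. sin 49.2° = 0.757.
For rotational equilibrium, T × 2.05 × 0.757 = 2071, so T = 2071 / 1.552 = 1330 N.

T ≈ 1330 N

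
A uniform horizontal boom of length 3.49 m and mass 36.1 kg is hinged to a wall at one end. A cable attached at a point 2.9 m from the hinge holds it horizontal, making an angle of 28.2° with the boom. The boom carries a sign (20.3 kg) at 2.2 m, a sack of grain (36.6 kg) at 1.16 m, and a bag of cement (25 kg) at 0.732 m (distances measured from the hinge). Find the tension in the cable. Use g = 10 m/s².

T ≈ 1230 N

About the hinge:
Beam weight: 36.1 × 10 = 361 N down at 1.745 m → arm 1.745 m, τ = 361 × 1.745 = 629.9 N·m clockwise.
Sign: 20.3 × 10 = 203 N down at 2.2 m → arm 2.2 m, τ = 203 × 2.2 = 446.6 N·m clockwise.
Sack of grain: 36.6 × 10 = 366 N down at 1.16 m → arm 1.16 m, τ = 366 × 1.16 = 424.6 N·m clockwise.
Bag of cement: 25 × 10 = 250 N down at 0.732 m → arm 0.732 m, τ = 250 × 0.732 = 183 N·m clockwise.
Total clockwise load moment = 1684 N·m.
The cable tension T acts at 2.9 m; only its component perpendicular to the boom, T sinθ, produces torque. sin 28.2° = 0.4726.
Balancing moments: T × 2.9 × 0.4726 = 1684, giving T = 1684 / 1.371 = 1230 N.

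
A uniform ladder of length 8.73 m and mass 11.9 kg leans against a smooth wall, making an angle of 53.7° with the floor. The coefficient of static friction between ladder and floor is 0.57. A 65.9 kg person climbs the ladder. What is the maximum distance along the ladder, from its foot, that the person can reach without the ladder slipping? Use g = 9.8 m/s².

d ≈ 7.21 m

Choose the foot of the ladder as the axis so the floor normal and friction both act there and drop out.
Ladder weight 11.9×9.8 = 116.6 N acts at 4.365 m along the ladder; its horizontal arm is 4.365·cos53.7° = 2.584 m → τ = 301.3 N·m clockwise.
Person weight 65.9×9.8 = 645.8 N at distance d → arm d·cos53.7° → τ = 645.8·d·0.592 clockwise.
Wall normal N at the top has arm L sinθ = 7.036 m counterclockwise, so Στ = 0 gives N·7.036 = 301.3 + 382.3·d.
ΣFy = 0 ⇒ N_floor = 762.4 N, so the maximum friction is μ_s·N_floor = 0.57×762.4 = 434.6 N. ΣFx = 0 ⇒ N_wall = f, so at the slipping point N = 434.6 N.
Substituting: 434.6×7.036 = 301.3 + 382.3·d ⇒ d = (3058 − 301.3) / 382.3 = 7.21 m.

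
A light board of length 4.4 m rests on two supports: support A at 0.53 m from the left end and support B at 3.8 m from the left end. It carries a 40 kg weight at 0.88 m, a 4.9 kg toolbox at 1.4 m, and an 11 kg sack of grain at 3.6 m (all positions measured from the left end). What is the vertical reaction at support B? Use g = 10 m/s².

R_B ≈ 159 N

Take moments about support A.
Weight: 40 × 10 = 400 N down at 0.88 m → arm 0.35 m, τ = 400 × 0.35 = 140 N·m clockwise.
Toolbox: 4.9 × 10 = 49 N down at 1.4 m → arm 0.87 m, τ = 49 × 0.87 = 42.63 N·m clockwise.
Sack of grain: 11 × 10 = 110 N down at 3.6 m → arm 3.07 m, τ = 110 × 3.07 = 337.7 N·m clockwise.
Net load moment about support A = 520.3 N·m clockwise.
Reaction R at support B is upward at 3.8 m, arm 3.27 m → moment R × 3.27 counterclockwise.
Στ = 0 ⇒ R × 3.27 = 520.3 ⇒ R = 159 N.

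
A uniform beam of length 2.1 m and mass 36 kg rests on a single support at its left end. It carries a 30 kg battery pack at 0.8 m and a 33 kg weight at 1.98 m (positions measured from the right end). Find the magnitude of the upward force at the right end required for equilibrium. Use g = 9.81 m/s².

F ≈ 377 N

About the left end:
Beam weight: 36 × 9.81 = 353.2 N down at 1.05 m → arm 1.05 m, τ = 353.2 × 1.05 = 370.9 N·m clockwise.
Battery pack: 30 × 9.81 = 294.3 N down at 0.8 m → arm 1.3 m, τ = 294.3 × 1.3 = 382.6 N·m clockwise.
Weight: 33 × 9.81 = 323.7 N down at 1.98 m → arm 0.12 m, τ = 323.7 × 0.12 = 38.84 N·m clockwise.
Net moment of the loads = 792.3 N·m clockwise.
The upward force F acts at the right end, arm 2.1 m, giving F × 2.1 counterclockwise.
Στ = 0 ⇒ F × 2.1 = 792.3 ⇒ F = 792.3 / 2.1 = 377 N.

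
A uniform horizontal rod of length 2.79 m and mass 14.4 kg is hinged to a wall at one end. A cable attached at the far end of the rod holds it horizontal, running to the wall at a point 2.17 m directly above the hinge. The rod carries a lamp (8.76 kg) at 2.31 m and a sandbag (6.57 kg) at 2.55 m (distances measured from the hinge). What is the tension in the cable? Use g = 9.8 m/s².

T ≈ 327 N

Sum moments about the hinge (the unknown hinge reaction has zero arm there).
Beam weight: 14.4 × 9.8 = 141.1 N down at 1.395 m → arm 1.395 m, τ = 141.1 × 1.395 = 196.8 N·m clockwise.
Lamp: 8.76 × 9.8 = 85.85 N down at 2.31 m → arm 2.31 m, τ = 85.85 × 2.31 = 198.3 N·m clockwise.
Sandbag: 6.57 × 9.8 = 64.39 N down at 2.55 m → arm 2.55 m, τ = 64.39 × 2.55 = 164.2 N·m clockwise.
Total clockwise load moment = 559.3 N·m.
The cable tension T acts at 2.79 m; only its component perpendicular to the rod, T sinθ, produces torque. sinθ = h/√(h²+d²) = 2.17/√(2.17²+2.79²) = 0.6139.
Setting net torque to zero: T × 2.79 × 0.6139 = 559.3 → T = 559.3 / 1.713 = 327 N.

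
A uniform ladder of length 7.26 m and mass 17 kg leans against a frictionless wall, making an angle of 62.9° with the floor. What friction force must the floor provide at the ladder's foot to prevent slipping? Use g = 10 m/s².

Sum moments about the foot of the ladder (the floor normal and friction both act there and drop out).
Ladder weight 17×10 = 170 N acts at 3.63 m along the ladder; its horizontal arm is 3.63·cos62.9° = 1.654 m → τ = 281.2 N·m clockwise.
Wall normal N acts horizontally at the top; its moment arm is the height L sinθ = 7.26·sin62.9° = 6.463 m, counterclockwise.
Στ = 0 ⇒ N × 6.463 = 281.2 ⇒ N = 43.5 N.
ΣFx = 0: friction at the foot balances the wall's push, so f = N_wall = 43.5 N.

f ≈ 43.5 N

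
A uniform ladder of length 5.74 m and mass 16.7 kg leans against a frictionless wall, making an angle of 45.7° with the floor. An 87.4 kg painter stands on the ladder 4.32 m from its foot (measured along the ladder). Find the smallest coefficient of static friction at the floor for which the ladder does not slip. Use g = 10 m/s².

μ_min ≈ 0.695

Taking torques about the foot of the ladder:
Ladder weight 16.7×10 = 167 N acts at 2.87 m along the ladder; its horizontal arm is 2.87·cos45.7° = 2.004 m → τ = 334.7 N·m clockwise.
Painter: 87.4×10 = 874 N at 4.32 m → arm 3.017 m → τ = 2637 N·m clockwise.
Wall normal N acts horizontally at the top; its moment arm is the height L sinθ = 5.74·sin45.7° = 4.108 m, counterclockwise.
Στ = 0 ⇒ N × 4.108 = 2972 ⇒ N = 723.5 N.
ΣFx = 0 ⇒ f = N_wall = 723.5 N. ΣFy = 0 ⇒ N_floor = 1041 N.
μ_min = f / N_floor = 723.5 / 1041 = 0.695.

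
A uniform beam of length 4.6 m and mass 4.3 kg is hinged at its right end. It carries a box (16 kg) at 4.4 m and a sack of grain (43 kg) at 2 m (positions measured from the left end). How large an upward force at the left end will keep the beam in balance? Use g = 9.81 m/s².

F ≈ 266 N

Taking torques about the right end:
Beam weight: 4.3 × 9.81 = 42.18 N down at 2.3 m → arm 2.3 m, τ = 42.18 × 2.3 = 97.01 N·m counterclockwise.
Box: 16 × 9.81 = 157 N down at 4.4 m → arm 0.2 m, τ = 157 × 0.2 = 31.4 N·m counterclockwise.
Sack of grain: 43 × 9.81 = 421.8 N down at 2 m → arm 2.6 m, τ = 421.8 × 2.6 = 1097 N·m counterclockwise.
Net moment of the loads = 1225 N·m counterclockwise.
The upward force F acts at the left end, arm 4.6 m, giving F × 4.6 clockwise.
Setting net torque to zero: F × 4.6 = 1225 → F = 1225 / 4.6 = 266 N.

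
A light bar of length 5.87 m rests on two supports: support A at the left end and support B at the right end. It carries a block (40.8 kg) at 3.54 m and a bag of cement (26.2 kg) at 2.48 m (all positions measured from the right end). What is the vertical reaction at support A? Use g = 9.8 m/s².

Choose support B as the axis so its reaction then has zero moment arm.
Block: 40.8 × 9.8 = 399.8 N down at 3.54 m → arm 3.54 m, τ = 399.8 × 3.54 = 1415 N·m counterclockwise.
Bag of cement: 26.2 × 9.8 = 256.8 N down at 2.48 m → arm 2.48 m, τ = 256.8 × 2.48 = 636.9 N·m counterclockwise.
Net load moment about support B = 2052 N·m counterclockwise.
Reaction R at support A is upward at 5.87 m, arm 5.87 m → moment R × 5.87 clockwise.
Balancing moments: R × 5.87 = 2052, giving R = 350 N.

R_A ≈ 350 N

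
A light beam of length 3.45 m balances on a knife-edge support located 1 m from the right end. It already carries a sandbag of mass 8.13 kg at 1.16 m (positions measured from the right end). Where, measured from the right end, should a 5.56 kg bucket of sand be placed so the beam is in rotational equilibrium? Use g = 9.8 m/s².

x ≈ 0.766 m from the right end

About the knife-edge support (at 1 m from the right end):
Sandbag: 8.13 × 9.8 = 79.67 N down at 1.16 m → arm 0.16 m, τ = 79.67 × 0.16 = 12.75 N·m counterclockwise.
Net moment of existing loads = 12.75 N·m counterclockwise.
The bucket of sand weighs 5.56 × 9.8 = 54.49 N and must supply an equal clockwise moment, so its lever arm about the knife-edge support is 12.75 / 54.49 = 0.234 m.
That puts it at 1 − 0.234 = 0.766 m from the right end.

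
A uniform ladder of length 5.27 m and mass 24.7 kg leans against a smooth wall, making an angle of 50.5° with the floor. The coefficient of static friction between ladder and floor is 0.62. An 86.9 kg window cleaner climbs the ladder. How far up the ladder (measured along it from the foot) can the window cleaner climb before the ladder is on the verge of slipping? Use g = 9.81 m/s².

d ≈ 4.34 m

About the foot of the ladder:
Ladder weight 24.7×9.81 = 242.3 N acts at 2.635 m along the ladder; its horizontal arm is 2.635·cos50.5° = 1.676 m → τ = 406.1 N·m clockwise.
Window cleaner weight 86.9×9.81 = 852.5 N at distance d → arm d·cos50.5° → τ = 852.5·d·0.6361 clockwise.
Wall normal N at the top has arm L sinθ = 4.066 m counterclockwise, so Στ = 0 gives N·4.066 = 406.1 + 542.3·d.
ΣFy = 0 ⇒ N_floor = 1095 N, so the maximum friction is μ_s·N_floor = 0.62×1095 = 678.9 N. ΣFx = 0 ⇒ N_wall = f, so at the slipping point N = 678.9 N.
Substituting: 678.9×4.066 = 406.1 + 542.3·d ⇒ d = (2760 − 406.1) / 542.3 = 4.34 m.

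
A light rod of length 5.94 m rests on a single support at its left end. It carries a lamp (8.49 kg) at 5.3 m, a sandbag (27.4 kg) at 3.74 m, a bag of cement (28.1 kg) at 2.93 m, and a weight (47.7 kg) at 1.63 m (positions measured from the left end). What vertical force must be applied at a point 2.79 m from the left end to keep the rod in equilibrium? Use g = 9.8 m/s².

Sum moments about the left end (the unknown pivot reaction has zero arm there).
Lamp: 8.49 × 9.8 = 83.2 N down at 5.3 m → arm 5.3 m, τ = 83.2 × 5.3 = 441 N·m clockwise.
Sandbag: 27.4 × 9.8 = 268.5 N down at 3.74 m → arm 3.74 m, τ = 268.5 × 3.74 = 1004 N·m clockwise.
Bag of cement: 28.1 × 9.8 = 275.4 N down at 2.93 m → arm 2.93 m, τ = 275.4 × 2.93 = 806.9 N·m clockwise.
Weight: 47.7 × 9.8 = 467.5 N down at 1.63 m → arm 1.63 m, τ = 467.5 × 1.63 = 762 N·m clockwise.
Net moment of the loads = 3014 N·m clockwise.
The upward force F acts at a point 2.79 m from the left end, arm 2.79 m, giving F × 2.79 counterclockwise.
Setting net torque to zero: F × 2.79 = 3014 → F = 3014 / 2.79 = 1080 N.

F ≈ 1080 N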